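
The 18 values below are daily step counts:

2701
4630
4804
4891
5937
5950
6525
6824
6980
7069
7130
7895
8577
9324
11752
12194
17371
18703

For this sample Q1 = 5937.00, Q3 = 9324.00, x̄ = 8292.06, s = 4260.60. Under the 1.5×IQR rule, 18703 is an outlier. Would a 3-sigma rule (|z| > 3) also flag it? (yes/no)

z = (18703 − 8292.06) / 4260.60 = 2.44.
|z| = 2.44 ≤ 3.

no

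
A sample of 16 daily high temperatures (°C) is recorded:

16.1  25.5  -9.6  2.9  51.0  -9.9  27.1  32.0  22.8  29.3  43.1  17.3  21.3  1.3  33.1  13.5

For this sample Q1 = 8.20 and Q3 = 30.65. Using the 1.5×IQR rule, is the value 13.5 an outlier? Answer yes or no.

no

IQR = Q3 − Q1 = 30.65 − 8.20 = 22.45.
Lower fence = Q1 − 1.5·IQR = 8.20 − 33.675 = -25.475.
Upper fence = Q3 + 1.5·IQR = 30.65 + 33.675 = 64.325.
13.5 lies within [-25.475, 64.325].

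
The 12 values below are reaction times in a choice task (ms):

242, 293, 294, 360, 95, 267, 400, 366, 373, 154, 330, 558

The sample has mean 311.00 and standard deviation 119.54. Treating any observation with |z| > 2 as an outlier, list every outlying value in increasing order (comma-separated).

Cutoffs at x̄ ± 2s: 311.00 ± 2·119.54 = [71.92, 550.08].
558: z = 2.07, |z| > 2 → outlier.
Every other value lies within [71.92, 550.08].

558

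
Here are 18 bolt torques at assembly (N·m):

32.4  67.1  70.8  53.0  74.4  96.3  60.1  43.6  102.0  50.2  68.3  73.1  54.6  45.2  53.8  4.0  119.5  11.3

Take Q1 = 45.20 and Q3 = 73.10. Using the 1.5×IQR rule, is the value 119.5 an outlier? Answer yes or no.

IQR = Q3 − Q1 = 73.10 − 45.20 = 27.90.
Lower fence = Q1 − 1.5·IQR = 45.20 − 41.85 = 3.35.
Upper fence = Q3 + 1.5·IQR = 73.10 + 41.85 = 114.95.
119.5 lies above the upper fence.

yes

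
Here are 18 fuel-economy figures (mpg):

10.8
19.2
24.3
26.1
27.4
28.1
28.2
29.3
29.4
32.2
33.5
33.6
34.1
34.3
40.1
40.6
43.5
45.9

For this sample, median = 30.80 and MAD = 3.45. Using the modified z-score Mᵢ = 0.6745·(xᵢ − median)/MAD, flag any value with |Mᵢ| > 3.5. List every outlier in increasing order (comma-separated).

10.8

|Mᵢ| > 3.5 ⇔ |xᵢ − 30.80| > 3.5·3.45/0.6745 = 17.90.
So outliers lie outside [12.90, 48.70].
10.8: M = -3.91 → outlier.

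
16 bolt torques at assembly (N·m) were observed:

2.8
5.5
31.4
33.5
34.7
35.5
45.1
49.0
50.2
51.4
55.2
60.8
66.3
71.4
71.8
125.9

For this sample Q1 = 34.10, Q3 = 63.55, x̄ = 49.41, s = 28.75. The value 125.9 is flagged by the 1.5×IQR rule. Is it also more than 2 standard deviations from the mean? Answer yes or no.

z = (125.9 − 49.41) / 28.75 = 2.66.
|z| = 2.66 > 2.

yes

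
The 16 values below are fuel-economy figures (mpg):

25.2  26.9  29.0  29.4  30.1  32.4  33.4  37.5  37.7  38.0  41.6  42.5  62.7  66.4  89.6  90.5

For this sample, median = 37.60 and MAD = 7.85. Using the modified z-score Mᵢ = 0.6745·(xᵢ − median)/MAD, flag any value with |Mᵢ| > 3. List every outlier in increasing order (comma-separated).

89.6, 90.5

|Mᵢ| > 3 ⇔ |xᵢ − 37.60| > 3·7.85/0.6745 = 34.91.
So outliers lie outside [2.69, 72.51].
89.6: M = 4.47 → outlier.
90.5: M = 4.55 → outlier.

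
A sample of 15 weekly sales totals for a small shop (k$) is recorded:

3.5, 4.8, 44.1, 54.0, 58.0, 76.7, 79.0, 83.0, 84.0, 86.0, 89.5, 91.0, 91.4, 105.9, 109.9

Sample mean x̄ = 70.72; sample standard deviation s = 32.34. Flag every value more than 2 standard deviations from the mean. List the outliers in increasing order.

Cutoffs at x̄ ± 2s: 70.72 ± 2·32.34 = [6.04, 135.40].
3.5: z = -2.08, |z| > 2 → outlier.
4.8: z = -2.04, |z| > 2 → outlier.
Every other value lies within [6.04, 135.40].

3.5, 4.8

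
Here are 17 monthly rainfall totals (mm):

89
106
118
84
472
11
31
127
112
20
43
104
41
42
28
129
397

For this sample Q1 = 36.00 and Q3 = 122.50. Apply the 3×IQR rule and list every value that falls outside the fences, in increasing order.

IQR = Q3 − Q1 = 122.50 − 36.00 = 86.50.
Lower fence = Q1 − 3·IQR = 36.00 − 259.50 = -223.50.
Upper fence = Q3 + 3·IQR = 122.50 + 259.50 = 382.00.
397 > 382.00 → outlier.
472 > 382.00 → outlier.
All remaining values lie within [-223.50, 382.00].

397, 472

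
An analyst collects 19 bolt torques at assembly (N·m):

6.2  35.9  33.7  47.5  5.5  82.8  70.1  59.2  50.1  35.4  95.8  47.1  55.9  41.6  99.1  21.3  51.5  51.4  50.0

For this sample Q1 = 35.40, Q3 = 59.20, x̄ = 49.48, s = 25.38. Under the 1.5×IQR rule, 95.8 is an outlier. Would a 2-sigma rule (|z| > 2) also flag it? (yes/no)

z = (95.8 − 49.48) / 25.38 = 1.83.
|z| = 1.83 ≤ 2.

no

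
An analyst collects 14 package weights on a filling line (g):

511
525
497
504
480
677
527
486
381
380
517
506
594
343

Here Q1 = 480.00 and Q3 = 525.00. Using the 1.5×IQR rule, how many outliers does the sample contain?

IQR = 45.00; fences at 480.00 − 67.50 = 412.50 and 525.00 + 67.50 = 592.50.
Outside the cutoffs: 343, 380, 381, 594, 677.

5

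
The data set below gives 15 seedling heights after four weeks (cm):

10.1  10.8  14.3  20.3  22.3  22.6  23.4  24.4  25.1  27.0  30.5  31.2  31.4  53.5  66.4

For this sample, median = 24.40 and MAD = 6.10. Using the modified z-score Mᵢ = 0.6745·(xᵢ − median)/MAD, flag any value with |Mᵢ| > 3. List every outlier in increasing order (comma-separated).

53.5, 66.4

|Mᵢ| > 3 ⇔ |xᵢ − 24.40| > 3·6.10/0.6745 = 27.13.
So outliers lie outside [-2.73, 51.53].
53.5: M = 3.22 → outlier.
66.4: M = 4.64 → outlier.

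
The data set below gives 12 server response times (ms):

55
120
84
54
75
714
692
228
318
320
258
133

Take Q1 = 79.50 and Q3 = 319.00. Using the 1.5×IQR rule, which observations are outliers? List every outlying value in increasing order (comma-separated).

IQR = Q3 − Q1 = 319.00 − 79.50 = 239.50.
Lower fence = Q1 − 1.5·IQR = 79.50 − 359.25 = -279.75.
Upper fence = Q3 + 1.5·IQR = 319.00 + 359.25 = 678.25.
692 > 678.25 → outlier.
714 > 678.25 → outlier.
All remaining values lie within [-279.75, 678.25].

692, 714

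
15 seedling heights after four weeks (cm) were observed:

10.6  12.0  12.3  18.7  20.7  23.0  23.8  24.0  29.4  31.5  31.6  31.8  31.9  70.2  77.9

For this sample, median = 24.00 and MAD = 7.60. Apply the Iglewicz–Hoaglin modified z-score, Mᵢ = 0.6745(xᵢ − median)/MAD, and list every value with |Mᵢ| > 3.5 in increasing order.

|Mᵢ| > 3.5 ⇔ |xᵢ − 24.00| > 3.5·7.60/0.6745 = 39.44.
So outliers lie outside [-15.44, 63.44].
70.2: M = 4.10 → outlier.
77.9: M = 4.78 → outlier.

70.2, 77.9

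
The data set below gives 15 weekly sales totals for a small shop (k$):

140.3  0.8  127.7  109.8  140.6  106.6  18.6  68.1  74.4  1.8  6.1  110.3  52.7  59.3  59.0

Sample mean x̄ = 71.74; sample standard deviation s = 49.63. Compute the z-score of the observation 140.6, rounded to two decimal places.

z = (140.6 − 71.74) / 49.63 = 1.39.

1.39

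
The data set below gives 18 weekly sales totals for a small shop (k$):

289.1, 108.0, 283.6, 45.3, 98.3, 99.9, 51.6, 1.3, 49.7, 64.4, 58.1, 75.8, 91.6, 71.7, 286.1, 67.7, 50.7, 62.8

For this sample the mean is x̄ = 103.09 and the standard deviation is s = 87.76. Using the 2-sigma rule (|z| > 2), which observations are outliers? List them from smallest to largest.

283.6, 286.1, 289.1

Cutoffs at x̄ ± 2s: 103.09 ± 2·87.76 = [-72.43, 278.61].
283.6: z = 2.06, |z| > 2 → outlier.
286.1: z = 2.09, |z| > 2 → outlier.
289.1: z = 2.12, |z| > 2 → outlier.
Every other value lies within [-72.43, 278.61].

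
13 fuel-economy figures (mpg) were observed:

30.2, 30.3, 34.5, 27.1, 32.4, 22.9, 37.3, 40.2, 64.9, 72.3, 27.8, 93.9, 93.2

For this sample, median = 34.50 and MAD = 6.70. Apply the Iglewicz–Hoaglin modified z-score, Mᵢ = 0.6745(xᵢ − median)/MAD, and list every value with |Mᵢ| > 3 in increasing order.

64.9, 72.3, 93.2, 93.9

|Mᵢ| > 3 ⇔ |xᵢ − 34.50| > 3·6.70/0.6745 = 29.80.
So outliers lie outside [4.70, 64.30].
64.9: M = 3.06 → outlier.
72.3: M = 3.81 → outlier.
93.2: M = 5.91 → outlier.
93.9: M = 5.98 → outlier.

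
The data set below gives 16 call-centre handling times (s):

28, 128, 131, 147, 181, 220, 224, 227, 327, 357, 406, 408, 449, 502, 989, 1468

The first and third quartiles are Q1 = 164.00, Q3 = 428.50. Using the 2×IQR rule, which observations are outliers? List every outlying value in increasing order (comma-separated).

989, 1468

IQR = Q3 − Q1 = 428.50 − 164.00 = 264.50.
Lower fence = Q1 − 2·IQR = 164.00 − 529.00 = -365.00.
Upper fence = Q3 + 2·IQR = 428.50 + 529.00 = 957.50.
989 > 957.50 → outlier.
1468 > 957.50 → outlier.
All remaining values lie within [-365.00, 957.50].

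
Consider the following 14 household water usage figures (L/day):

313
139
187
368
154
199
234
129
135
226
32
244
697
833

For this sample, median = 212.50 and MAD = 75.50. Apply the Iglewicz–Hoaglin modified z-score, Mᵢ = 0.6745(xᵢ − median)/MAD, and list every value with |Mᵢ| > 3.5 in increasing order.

697, 833

|Mᵢ| > 3.5 ⇔ |xᵢ − 212.50| > 3.5·75.50/0.6745 = 391.77.
So outliers lie outside [-179.27, 604.27].
697: M = 4.33 → outlier.
833: M = 5.54 → outlier.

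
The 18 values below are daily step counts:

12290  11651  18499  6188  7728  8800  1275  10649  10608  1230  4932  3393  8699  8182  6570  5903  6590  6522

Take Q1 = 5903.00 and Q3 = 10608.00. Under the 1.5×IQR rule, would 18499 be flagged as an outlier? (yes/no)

yes

IQR = Q3 − Q1 = 10608.00 − 5903.00 = 4705.00.
Lower fence = Q1 − 1.5·IQR = 5903.00 − 7057.50 = -1154.50.
Upper fence = Q3 + 1.5·IQR = 10608.00 + 7057.50 = 17665.50.
18499 lies above the upper fence.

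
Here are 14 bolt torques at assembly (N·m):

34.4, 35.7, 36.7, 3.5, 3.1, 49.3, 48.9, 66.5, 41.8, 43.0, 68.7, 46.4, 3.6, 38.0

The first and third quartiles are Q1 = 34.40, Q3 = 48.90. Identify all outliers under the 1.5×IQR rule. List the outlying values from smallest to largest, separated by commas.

IQR = Q3 − Q1 = 48.90 − 34.40 = 14.50.
Lower fence = Q1 − 1.5·IQR = 34.40 − 21.75 = 12.65.
Upper fence = Q3 + 1.5·IQR = 48.90 + 21.75 = 70.65.
3.1 < 12.65 → outlier.
3.5 < 12.65 → outlier.
3.6 < 12.65 → outlier.
All remaining values lie within [12.65, 70.65].

3.1, 3.5, 3.6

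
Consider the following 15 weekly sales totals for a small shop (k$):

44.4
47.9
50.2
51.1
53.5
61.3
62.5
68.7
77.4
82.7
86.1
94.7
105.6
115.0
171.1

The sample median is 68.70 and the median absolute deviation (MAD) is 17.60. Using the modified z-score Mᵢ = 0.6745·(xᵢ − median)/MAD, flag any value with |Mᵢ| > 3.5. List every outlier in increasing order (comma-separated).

|Mᵢ| > 3.5 ⇔ |xᵢ − 68.70| > 3.5·17.60/0.6745 = 91.33.
So outliers lie outside [-22.63, 160.03].
171.1: M = 3.92 → outlier.

171.1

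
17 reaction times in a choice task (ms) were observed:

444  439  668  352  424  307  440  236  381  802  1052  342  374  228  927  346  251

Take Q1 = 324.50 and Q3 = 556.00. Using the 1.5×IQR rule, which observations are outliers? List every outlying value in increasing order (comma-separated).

927, 1052

IQR = Q3 − Q1 = 556.00 − 324.50 = 231.50.
Lower fence = Q1 − 1.5·IQR = 324.50 − 347.25 = -22.75.
Upper fence = Q3 + 1.5·IQR = 556.00 + 347.25 = 903.25.
927 > 903.25 → outlier.
1052 > 903.25 → outlier.
All remaining values lie within [-22.75, 903.25].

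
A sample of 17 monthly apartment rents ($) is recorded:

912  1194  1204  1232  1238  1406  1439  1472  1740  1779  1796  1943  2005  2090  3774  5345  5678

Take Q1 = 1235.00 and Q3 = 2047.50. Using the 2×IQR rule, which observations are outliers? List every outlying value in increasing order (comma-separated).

3774, 5345, 5678

IQR = Q3 − Q1 = 2047.50 − 1235.00 = 812.50.
Lower fence = Q1 − 2·IQR = 1235.00 − 1625.00 = -390.00.
Upper fence = Q3 + 2·IQR = 2047.50 + 1625.00 = 3672.50.
3774 > 3672.50 → outlier.
5345 > 3672.50 → outlier.
5678 > 3672.50 → outlier.
All remaining values lie within [-390.00, 3672.50].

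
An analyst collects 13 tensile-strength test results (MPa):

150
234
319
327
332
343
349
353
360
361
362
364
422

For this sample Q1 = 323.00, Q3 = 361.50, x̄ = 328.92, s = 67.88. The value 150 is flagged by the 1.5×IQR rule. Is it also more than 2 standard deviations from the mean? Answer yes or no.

yes

z = (150 − 328.92) / 67.88 = -2.64.
|z| = 2.64 > 2.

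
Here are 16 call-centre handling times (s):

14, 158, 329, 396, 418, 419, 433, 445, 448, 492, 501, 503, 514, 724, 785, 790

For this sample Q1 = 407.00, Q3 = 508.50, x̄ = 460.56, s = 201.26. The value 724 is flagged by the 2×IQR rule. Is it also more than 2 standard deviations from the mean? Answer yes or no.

no

z = (724 − 460.56) / 201.26 = 1.31.
|z| = 1.31 ≤ 2.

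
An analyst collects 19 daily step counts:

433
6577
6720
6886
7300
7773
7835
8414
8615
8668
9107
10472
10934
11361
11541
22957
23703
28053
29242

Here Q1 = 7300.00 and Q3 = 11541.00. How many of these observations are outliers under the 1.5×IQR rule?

IQR = 4241.00; fences at 7300.00 − 6361.50 = 938.50 and 11541.00 + 6361.50 = 17902.50.
Outside the cutoffs: 433, 22957, 23703, 28053, 29242.

5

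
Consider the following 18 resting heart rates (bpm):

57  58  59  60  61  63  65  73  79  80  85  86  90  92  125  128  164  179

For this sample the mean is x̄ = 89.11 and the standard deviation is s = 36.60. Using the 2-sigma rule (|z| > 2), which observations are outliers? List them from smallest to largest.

164, 179

Cutoffs at x̄ ± 2s: 89.11 ± 2·36.60 = [15.91, 162.31].
164: z = 2.05, |z| > 2 → outlier.
179: z = 2.46, |z| > 2 → outlier.
Every other value lies within [15.91, 162.31].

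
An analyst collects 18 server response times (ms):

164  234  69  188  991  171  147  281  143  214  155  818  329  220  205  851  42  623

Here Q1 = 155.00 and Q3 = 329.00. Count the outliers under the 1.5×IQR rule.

IQR = 174.00; fences at 155.00 − 261.00 = -106.00 and 329.00 + 261.00 = 590.00.
Outside the cutoffs: 623, 818, 851, 991.

4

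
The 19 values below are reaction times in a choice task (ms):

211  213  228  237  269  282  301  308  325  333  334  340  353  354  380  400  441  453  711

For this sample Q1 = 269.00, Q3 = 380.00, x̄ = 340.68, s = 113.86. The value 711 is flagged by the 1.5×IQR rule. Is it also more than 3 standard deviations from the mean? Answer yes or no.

z = (711 − 340.68) / 113.86 = 3.25.
|z| = 3.25 > 3.

yes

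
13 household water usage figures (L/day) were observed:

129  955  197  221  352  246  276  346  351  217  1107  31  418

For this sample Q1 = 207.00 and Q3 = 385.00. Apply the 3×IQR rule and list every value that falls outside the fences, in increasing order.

IQR = Q3 − Q1 = 385.00 − 207.00 = 178.00.
Lower fence = Q1 − 3·IQR = 207.00 − 534.00 = -327.00.
Upper fence = Q3 + 3·IQR = 385.00 + 534.00 = 919.00.
955 > 919.00 → outlier.
1107 > 919.00 → outlier.
All remaining values lie within [-327.00, 919.00].

955, 1107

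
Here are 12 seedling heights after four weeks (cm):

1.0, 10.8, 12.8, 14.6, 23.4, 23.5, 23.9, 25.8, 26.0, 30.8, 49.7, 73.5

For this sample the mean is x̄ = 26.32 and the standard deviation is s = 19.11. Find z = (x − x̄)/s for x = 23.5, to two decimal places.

-0.15

z = (23.5 − 26.32) / 19.11 = -0.15.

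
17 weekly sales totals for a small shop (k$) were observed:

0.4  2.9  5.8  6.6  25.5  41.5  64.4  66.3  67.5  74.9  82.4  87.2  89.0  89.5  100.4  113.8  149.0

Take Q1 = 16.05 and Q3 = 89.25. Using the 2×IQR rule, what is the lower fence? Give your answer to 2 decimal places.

-130.35

IQR = Q3 − Q1 = 89.25 − 16.05 = 73.20.
Lower fence = Q1 − 2·IQR = 16.05 − 146.40 = -130.35.
Upper fence = Q3 + 2·IQR = 89.25 + 146.40 = 235.65.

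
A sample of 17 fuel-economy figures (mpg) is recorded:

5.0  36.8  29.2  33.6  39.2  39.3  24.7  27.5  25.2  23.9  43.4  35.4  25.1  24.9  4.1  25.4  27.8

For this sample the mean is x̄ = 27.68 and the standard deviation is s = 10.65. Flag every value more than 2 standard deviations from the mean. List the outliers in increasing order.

4.1, 5.0

Cutoffs at x̄ ± 2s: 27.68 ± 2·10.65 = [6.38, 48.98].
4.1: z = -2.21, |z| > 2 → outlier.
5.0: z = -2.13, |z| > 2 → outlier.
Every other value lies within [6.38, 48.98].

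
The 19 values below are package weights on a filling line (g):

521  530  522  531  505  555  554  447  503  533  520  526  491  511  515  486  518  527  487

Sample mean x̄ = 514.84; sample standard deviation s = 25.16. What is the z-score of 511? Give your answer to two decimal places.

-0.15

z = (511 − 514.84) / 25.16 = -0.15.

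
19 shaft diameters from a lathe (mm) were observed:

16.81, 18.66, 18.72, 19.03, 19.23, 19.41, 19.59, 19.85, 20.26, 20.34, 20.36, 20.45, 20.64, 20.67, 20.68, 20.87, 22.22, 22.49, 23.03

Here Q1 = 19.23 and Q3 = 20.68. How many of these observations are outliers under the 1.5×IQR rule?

2

IQR = 1.45; fences at 19.23 − 2.175 = 17.055 and 20.68 + 2.175 = 22.855.
Outside the cutoffs: 16.81, 23.03.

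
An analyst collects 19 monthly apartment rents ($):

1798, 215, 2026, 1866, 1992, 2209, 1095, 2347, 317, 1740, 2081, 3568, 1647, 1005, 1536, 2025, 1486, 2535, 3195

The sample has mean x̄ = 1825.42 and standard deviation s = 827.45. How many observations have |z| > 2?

Cutoffs: x̄ ± 2s = [170.52, 3480.32].
Outside the cutoffs: 3568.

1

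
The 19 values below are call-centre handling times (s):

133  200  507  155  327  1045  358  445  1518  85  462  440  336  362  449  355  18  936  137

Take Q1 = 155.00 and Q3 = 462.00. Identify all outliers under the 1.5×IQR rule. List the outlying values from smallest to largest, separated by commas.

IQR = Q3 − Q1 = 462.00 − 155.00 = 307.00.
Lower fence = Q1 − 1.5·IQR = 155.00 − 460.50 = -305.50.
Upper fence = Q3 + 1.5·IQR = 462.00 + 460.50 = 922.50.
936 > 922.50 → outlier.
1045 > 922.50 → outlier.
1518 > 922.50 → outlier.
All remaining values lie within [-305.50, 922.50].

936, 1045, 1518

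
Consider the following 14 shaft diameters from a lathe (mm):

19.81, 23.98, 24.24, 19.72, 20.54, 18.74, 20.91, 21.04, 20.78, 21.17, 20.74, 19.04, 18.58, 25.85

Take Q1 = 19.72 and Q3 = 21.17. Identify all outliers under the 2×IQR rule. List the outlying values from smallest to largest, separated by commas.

IQR = Q3 − Q1 = 21.17 − 19.72 = 1.45.
Lower fence = Q1 − 2·IQR = 19.72 − 2.90 = 16.82.
Upper fence = Q3 + 2·IQR = 21.17 + 2.90 = 24.07.
24.24 > 24.07 → outlier.
25.85 > 24.07 → outlier.
All remaining values lie within [16.82, 24.07].

24.24, 25.85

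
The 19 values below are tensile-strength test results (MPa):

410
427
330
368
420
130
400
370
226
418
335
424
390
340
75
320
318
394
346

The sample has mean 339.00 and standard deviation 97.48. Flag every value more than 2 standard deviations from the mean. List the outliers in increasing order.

Cutoffs at x̄ ± 2s: 339.00 ± 2·97.48 = [144.04, 533.96].
75: z = -2.71, |z| > 2 → outlier.
130: z = -2.14, |z| > 2 → outlier.
Every other value lies within [144.04, 533.96].

75, 130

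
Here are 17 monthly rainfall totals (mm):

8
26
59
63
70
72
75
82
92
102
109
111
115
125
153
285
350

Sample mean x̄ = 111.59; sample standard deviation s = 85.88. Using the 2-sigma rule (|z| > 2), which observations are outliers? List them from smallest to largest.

285, 350

Cutoffs at x̄ ± 2s: 111.59 ± 2·85.88 = [-60.17, 283.35].
285: z = 2.02, |z| > 2 → outlier.
350: z = 2.78, |z| > 2 → outlier.
Every other value lies within [-60.17, 283.35].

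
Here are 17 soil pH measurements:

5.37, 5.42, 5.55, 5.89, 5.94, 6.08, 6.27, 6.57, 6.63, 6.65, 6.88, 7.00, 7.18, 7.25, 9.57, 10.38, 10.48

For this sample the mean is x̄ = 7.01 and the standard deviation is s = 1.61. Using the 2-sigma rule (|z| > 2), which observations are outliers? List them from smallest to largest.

10.38, 10.48

Cutoffs at x̄ ± 2s: 7.01 ± 2·1.61 = [3.79, 10.23].
10.38: z = 2.09, |z| > 2 → outlier.
10.48: z = 2.16, |z| > 2 → outlier.
Every other value lies within [3.79, 10.23].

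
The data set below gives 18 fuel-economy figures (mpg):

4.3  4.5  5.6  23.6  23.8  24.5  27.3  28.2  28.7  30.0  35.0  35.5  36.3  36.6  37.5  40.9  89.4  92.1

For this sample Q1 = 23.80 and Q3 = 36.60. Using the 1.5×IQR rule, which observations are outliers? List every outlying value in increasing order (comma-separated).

4.3, 4.5, 89.4, 92.1

IQR = Q3 − Q1 = 36.60 − 23.80 = 12.80.
Lower fence = Q1 − 1.5·IQR = 23.80 − 19.20 = 4.60.
Upper fence = Q3 + 1.5·IQR = 36.60 + 19.20 = 55.80.
4.3 < 4.60 → outlier.
4.5 < 4.60 → outlier.
89.4 > 55.80 → outlier.
92.1 > 55.80 → outlier.
All remaining values lie within [4.60, 55.80].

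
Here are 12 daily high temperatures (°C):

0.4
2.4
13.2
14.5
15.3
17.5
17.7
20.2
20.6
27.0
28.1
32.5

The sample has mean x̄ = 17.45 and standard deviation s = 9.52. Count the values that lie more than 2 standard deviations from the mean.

Cutoffs: x̄ ± 2s = [-1.59, 36.49].
Every value lies within the cutoffs.

0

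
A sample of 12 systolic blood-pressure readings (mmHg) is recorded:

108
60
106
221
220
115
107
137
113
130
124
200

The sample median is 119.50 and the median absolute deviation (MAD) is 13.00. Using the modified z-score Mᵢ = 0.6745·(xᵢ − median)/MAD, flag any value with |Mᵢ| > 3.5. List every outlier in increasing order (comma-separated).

200, 220, 221

|Mᵢ| > 3.5 ⇔ |xᵢ − 119.50| > 3.5·13.00/0.6745 = 67.46.
So outliers lie outside [52.04, 186.96].
200: M = 4.18 → outlier.
220: M = 5.21 → outlier.
221: M = 5.27 → outlier.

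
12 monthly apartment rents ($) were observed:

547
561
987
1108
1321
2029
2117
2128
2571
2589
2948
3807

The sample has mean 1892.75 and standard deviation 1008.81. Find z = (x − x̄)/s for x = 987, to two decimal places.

-0.90

z = (987 − 1892.75) / 1008.81 = -0.90.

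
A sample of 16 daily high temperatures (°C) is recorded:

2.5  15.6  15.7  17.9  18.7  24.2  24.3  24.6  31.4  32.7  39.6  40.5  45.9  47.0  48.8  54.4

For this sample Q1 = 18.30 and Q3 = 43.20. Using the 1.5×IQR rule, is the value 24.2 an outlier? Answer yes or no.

no

IQR = Q3 − Q1 = 43.20 − 18.30 = 24.90.
Lower fence = Q1 − 1.5·IQR = 18.30 − 37.35 = -19.05.
Upper fence = Q3 + 1.5·IQR = 43.20 + 37.35 = 80.55.
24.2 lies within [-19.05, 80.55].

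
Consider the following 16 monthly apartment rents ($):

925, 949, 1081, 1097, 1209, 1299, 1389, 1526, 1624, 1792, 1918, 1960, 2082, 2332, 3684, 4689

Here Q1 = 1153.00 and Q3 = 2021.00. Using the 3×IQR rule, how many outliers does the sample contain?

IQR = 868.00; fences at 1153.00 − 2604.00 = -1451.00 and 2021.00 + 2604.00 = 4625.00.
Outside the cutoffs: 4689.

1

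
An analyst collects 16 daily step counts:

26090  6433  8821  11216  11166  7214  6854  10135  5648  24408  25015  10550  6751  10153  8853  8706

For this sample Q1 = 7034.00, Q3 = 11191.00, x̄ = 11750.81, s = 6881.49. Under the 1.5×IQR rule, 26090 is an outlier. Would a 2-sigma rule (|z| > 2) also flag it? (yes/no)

yes

z = (26090 − 11750.81) / 6881.49 = 2.08.
|z| = 2.08 > 2.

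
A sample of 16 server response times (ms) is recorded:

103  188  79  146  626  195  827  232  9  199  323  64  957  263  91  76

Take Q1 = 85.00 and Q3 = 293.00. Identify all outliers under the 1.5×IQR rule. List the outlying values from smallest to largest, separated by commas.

626, 827, 957

IQR = Q3 − Q1 = 293.00 − 85.00 = 208.00.
Lower fence = Q1 − 1.5·IQR = 85.00 − 312.00 = -227.00.
Upper fence = Q3 + 1.5·IQR = 293.00 + 312.00 = 605.00.
626 > 605.00 → outlier.
827 > 605.00 → outlier.
957 > 605.00 → outlier.
All remaining values lie within [-227.00, 605.00].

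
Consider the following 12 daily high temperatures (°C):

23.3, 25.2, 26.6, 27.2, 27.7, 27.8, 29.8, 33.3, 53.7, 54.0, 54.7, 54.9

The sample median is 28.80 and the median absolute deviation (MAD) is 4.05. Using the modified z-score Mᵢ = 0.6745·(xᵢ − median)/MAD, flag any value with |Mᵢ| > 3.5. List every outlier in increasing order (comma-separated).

|Mᵢ| > 3.5 ⇔ |xᵢ − 28.80| > 3.5·4.05/0.6745 = 21.02.
So outliers lie outside [7.78, 49.82].
53.7: M = 4.15 → outlier.
54.0: M = 4.20 → outlier.
54.7: M = 4.31 → outlier.
54.9: M = 4.35 → outlier.

53.7, 54.0, 54.7, 54.9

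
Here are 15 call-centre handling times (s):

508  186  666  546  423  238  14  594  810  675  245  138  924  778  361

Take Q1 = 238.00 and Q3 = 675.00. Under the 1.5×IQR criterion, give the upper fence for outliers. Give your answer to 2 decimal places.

1330.50

IQR = Q3 − Q1 = 675.00 − 238.00 = 437.00.
Lower fence = Q1 − 1.5·IQR = 238.00 − 655.50 = -417.50.
Upper fence = Q3 + 1.5·IQR = 675.00 + 655.50 = 1330.50.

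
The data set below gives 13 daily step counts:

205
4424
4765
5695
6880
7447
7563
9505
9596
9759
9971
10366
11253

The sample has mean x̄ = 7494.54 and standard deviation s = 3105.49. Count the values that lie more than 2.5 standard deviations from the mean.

Cutoffs: x̄ ± 2.5s = [-269.185, 15258.265].
Every value lies within the cutoffs.

0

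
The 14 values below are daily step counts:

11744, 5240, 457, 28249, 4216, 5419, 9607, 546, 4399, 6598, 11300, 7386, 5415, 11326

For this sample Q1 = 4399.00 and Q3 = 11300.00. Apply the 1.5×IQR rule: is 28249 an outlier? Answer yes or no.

yes

IQR = Q3 − Q1 = 11300.00 − 4399.00 = 6901.00.
Lower fence = Q1 − 1.5·IQR = 4399.00 − 10351.50 = -5952.50.
Upper fence = Q3 + 1.5·IQR = 11300.00 + 10351.50 = 21651.50.
28249 lies above the upper fence.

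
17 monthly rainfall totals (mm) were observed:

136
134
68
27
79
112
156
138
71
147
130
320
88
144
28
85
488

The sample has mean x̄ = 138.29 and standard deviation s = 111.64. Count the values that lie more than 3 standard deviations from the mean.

1

Cutoffs: x̄ ± 3s = [-196.63, 473.21].
Outside the cutoffs: 488.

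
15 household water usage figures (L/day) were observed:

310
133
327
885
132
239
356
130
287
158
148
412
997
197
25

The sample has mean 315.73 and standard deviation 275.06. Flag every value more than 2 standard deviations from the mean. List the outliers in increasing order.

885, 997

Cutoffs at x̄ ± 2s: 315.73 ± 2·275.06 = [-234.39, 865.85].
885: z = 2.07, |z| > 2 → outlier.
997: z = 2.48, |z| > 2 → outlier.
Every other value lies within [-234.39, 865.85].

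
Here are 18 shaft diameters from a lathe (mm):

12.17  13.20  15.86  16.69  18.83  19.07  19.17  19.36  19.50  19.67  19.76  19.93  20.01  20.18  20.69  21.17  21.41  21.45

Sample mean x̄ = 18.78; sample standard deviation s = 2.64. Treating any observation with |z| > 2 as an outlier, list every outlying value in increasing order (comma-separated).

12.17, 13.20

Cutoffs at x̄ ± 2s: 18.78 ± 2·2.64 = [13.50, 24.06].
12.17: z = -2.50, |z| > 2 → outlier.
13.20: z = -2.11, |z| > 2 → outlier.
Every other value lies within [13.50, 24.06].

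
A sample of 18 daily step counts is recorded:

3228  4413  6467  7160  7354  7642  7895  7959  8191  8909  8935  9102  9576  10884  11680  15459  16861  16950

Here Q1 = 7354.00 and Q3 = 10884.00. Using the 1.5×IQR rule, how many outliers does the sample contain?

IQR = 3530.00; fences at 7354.00 − 5295.00 = 2059.00 and 10884.00 + 5295.00 = 16179.00.
Outside the cutoffs: 16861, 16950.

2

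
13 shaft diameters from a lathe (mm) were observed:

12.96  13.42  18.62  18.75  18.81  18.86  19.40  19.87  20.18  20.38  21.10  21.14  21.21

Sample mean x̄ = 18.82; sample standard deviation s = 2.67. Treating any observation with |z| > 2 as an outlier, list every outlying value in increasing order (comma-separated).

Cutoffs at x̄ ± 2s: 18.82 ± 2·2.67 = [13.48, 24.16].
12.96: z = -2.19, |z| > 2 → outlier.
13.42: z = -2.02, |z| > 2 → outlier.
Every other value lies within [13.48, 24.16].

12.96, 13.42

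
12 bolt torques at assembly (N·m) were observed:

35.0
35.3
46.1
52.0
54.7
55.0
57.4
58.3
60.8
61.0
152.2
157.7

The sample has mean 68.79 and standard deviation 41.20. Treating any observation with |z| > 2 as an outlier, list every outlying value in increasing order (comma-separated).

152.2, 157.7

Cutoffs at x̄ ± 2s: 68.79 ± 2·41.20 = [-13.61, 151.19].
152.2: z = 2.02, |z| > 2 → outlier.
157.7: z = 2.16, |z| > 2 → outlier.
Every other value lies within [-13.61, 151.19].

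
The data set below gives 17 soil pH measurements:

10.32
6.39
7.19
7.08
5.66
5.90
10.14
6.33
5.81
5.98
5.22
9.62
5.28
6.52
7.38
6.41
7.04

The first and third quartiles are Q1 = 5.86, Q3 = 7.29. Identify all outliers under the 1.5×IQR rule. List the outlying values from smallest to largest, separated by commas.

IQR = Q3 − Q1 = 7.29 − 5.86 = 1.43.
Lower fence = Q1 − 1.5·IQR = 5.86 − 2.145 = 3.715.
Upper fence = Q3 + 1.5·IQR = 7.29 + 2.145 = 9.435.
9.62 > 9.435 → outlier.
10.14 > 9.435 → outlier.
10.32 > 9.435 → outlier.
All remaining values lie within [3.715, 9.435].

9.62, 10.14, 10.32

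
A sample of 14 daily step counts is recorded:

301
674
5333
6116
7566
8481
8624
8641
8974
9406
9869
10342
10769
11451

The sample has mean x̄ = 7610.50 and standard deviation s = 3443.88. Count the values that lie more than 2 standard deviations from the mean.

2

Cutoffs: x̄ ± 2s = [722.74, 14498.26].
Outside the cutoffs: 301, 674.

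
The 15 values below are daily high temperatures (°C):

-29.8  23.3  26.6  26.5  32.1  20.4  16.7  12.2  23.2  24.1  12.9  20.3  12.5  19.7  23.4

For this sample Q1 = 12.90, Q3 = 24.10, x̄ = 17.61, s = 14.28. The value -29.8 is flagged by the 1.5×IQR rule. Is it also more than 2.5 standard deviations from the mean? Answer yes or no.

yes

z = (-29.8 − 17.61) / 14.28 = -3.32.
|z| = 3.32 > 2.5.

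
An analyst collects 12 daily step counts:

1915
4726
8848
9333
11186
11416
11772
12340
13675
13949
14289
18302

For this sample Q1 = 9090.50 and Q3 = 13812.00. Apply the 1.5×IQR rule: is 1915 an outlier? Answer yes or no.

yes

IQR = Q3 − Q1 = 13812.00 − 9090.50 = 4721.50.
Lower fence = Q1 − 1.5·IQR = 9090.50 − 7082.25 = 2008.25.
Upper fence = Q3 + 1.5·IQR = 13812.00 + 7082.25 = 20894.25.
1915 lies below the lower fence.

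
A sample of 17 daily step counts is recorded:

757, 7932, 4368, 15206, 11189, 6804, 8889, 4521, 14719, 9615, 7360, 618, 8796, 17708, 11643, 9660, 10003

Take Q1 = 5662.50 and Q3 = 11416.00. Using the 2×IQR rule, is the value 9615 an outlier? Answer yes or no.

IQR = Q3 − Q1 = 11416.00 − 5662.50 = 5753.50.
Lower fence = Q1 − 2·IQR = 5662.50 − 11507.00 = -5844.50.
Upper fence = Q3 + 2·IQR = 11416.00 + 11507.00 = 22923.00.
9615 lies within [-5844.50, 22923.00].

no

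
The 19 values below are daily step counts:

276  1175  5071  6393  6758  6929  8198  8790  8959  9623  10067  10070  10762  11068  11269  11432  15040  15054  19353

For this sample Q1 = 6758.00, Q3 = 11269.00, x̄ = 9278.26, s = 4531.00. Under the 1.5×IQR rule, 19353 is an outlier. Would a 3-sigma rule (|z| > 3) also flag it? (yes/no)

no

z = (19353 − 9278.26) / 4531.00 = 2.22.
|z| = 2.22 ≤ 3.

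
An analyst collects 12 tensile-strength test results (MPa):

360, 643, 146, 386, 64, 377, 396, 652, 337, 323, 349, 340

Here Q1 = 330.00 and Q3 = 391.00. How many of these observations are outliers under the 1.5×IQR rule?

IQR = 61.00; fences at 330.00 − 91.50 = 238.50 and 391.00 + 91.50 = 482.50.
Outside the cutoffs: 64, 146, 643, 652.

4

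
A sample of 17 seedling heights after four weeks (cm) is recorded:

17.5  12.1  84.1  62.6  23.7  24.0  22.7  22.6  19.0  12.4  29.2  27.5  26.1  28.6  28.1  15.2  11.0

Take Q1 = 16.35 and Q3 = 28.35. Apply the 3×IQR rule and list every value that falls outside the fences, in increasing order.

84.1

IQR = Q3 − Q1 = 28.35 − 16.35 = 12.00.
Lower fence = Q1 − 3·IQR = 16.35 − 36.00 = -19.65.
Upper fence = Q3 + 3·IQR = 28.35 + 36.00 = 64.35.
84.1 > 64.35 → outlier.
All remaining values lie within [-19.65, 64.35].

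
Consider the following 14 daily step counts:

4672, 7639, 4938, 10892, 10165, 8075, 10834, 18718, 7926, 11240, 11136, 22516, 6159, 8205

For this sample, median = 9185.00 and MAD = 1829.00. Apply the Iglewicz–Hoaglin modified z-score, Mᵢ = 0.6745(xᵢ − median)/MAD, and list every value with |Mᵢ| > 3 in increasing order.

18718, 22516

|Mᵢ| > 3 ⇔ |xᵢ − 9185.00| > 3·1829.00/0.6745 = 8134.91.
So outliers lie outside [1050.09, 17319.91].
18718: M = 3.52 → outlier.
22516: M = 4.92 → outlier.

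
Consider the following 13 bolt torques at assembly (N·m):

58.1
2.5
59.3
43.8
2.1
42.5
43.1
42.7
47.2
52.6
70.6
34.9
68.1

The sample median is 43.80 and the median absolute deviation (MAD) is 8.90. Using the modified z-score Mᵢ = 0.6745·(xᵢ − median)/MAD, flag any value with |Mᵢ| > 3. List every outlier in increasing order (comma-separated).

|Mᵢ| > 3 ⇔ |xᵢ − 43.80| > 3·8.90/0.6745 = 39.58.
So outliers lie outside [4.22, 83.38].
2.1: M = -3.16 → outlier.
2.5: M = -3.13 → outlier.

2.1, 2.5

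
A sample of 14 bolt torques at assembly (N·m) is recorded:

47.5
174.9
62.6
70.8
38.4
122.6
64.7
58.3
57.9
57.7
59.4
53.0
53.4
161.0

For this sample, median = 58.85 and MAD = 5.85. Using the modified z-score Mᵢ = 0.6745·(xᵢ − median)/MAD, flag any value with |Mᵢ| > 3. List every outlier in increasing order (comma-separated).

122.6, 161.0, 174.9

|Mᵢ| > 3 ⇔ |xᵢ − 58.85| > 3·5.85/0.6745 = 26.02.
So outliers lie outside [32.83, 84.87].
122.6: M = 7.35 → outlier.
161.0: M = 11.78 → outlier.
174.9: M = 13.38 → outlier.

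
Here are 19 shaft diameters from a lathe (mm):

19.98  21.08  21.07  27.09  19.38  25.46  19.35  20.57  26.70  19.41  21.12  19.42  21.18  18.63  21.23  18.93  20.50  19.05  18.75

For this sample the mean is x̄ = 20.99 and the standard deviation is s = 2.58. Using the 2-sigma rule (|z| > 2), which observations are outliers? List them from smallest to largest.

Cutoffs at x̄ ± 2s: 20.99 ± 2·2.58 = [15.83, 26.15].
26.70: z = 2.21, |z| > 2 → outlier.
27.09: z = 2.36, |z| > 2 → outlier.
Every other value lies within [15.83, 26.15].

26.70, 27.09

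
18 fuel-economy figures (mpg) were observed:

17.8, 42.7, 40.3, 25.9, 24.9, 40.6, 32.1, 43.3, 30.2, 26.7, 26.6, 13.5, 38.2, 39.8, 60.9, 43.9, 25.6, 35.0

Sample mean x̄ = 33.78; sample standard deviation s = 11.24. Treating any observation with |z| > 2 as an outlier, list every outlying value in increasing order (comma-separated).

60.9

Cutoffs at x̄ ± 2s: 33.78 ± 2·11.24 = [11.30, 56.26].
60.9: z = 2.41, |z| > 2 → outlier.
Every other value lies within [11.30, 56.26].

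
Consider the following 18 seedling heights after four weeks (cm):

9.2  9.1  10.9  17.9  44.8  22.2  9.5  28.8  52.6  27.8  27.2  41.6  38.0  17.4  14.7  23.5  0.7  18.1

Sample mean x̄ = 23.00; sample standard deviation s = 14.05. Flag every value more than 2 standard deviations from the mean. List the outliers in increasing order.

52.6

Cutoffs at x̄ ± 2s: 23.00 ± 2·14.05 = [-5.10, 51.10].
52.6: z = 2.11, |z| > 2 → outlier.
Every other value lies within [-5.10, 51.10].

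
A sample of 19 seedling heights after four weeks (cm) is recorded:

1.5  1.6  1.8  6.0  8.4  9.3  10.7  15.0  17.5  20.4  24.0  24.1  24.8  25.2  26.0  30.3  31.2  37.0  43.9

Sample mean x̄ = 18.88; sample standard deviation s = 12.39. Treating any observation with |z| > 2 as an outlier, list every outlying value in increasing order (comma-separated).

Cutoffs at x̄ ± 2s: 18.88 ± 2·12.39 = [-5.90, 43.66].
43.9: z = 2.02, |z| > 2 → outlier.
Every other value lies within [-5.90, 43.66].

43.9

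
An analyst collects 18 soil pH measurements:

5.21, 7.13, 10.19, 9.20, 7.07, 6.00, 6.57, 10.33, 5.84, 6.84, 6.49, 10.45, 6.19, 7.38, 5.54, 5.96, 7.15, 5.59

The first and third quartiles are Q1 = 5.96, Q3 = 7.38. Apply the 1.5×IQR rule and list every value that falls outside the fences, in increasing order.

10.19, 10.33, 10.45

IQR = Q3 − Q1 = 7.38 − 5.96 = 1.42.
Lower fence = Q1 − 1.5·IQR = 5.96 − 2.13 = 3.83.
Upper fence = Q3 + 1.5·IQR = 7.38 + 2.13 = 9.51.
10.19 > 9.51 → outlier.
10.33 > 9.51 → outlier.
10.45 > 9.51 → outlier.
All remaining values lie within [3.83, 9.51].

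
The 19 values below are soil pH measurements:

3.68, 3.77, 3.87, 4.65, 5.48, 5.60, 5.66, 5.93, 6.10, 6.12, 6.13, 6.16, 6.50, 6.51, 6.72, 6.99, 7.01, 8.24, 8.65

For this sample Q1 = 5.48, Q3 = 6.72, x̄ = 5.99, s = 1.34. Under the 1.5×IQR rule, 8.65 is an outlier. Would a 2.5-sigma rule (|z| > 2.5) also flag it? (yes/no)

no

z = (8.65 − 5.99) / 1.34 = 1.99.
|z| = 1.99 ≤ 2.5.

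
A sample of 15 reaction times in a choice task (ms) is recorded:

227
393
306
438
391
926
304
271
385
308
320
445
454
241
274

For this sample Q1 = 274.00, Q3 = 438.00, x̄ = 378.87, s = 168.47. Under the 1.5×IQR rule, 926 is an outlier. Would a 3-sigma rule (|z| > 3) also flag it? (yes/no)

yes

z = (926 − 378.87) / 168.47 = 3.25.
|z| = 3.25 > 3.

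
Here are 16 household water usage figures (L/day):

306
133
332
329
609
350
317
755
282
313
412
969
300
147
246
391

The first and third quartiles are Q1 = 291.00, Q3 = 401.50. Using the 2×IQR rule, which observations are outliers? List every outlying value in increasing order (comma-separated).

IQR = Q3 − Q1 = 401.50 − 291.00 = 110.50.
Lower fence = Q1 − 2·IQR = 291.00 − 221.00 = 70.00.
Upper fence = Q3 + 2·IQR = 401.50 + 221.00 = 622.50.
755 > 622.50 → outlier.
969 > 622.50 → outlier.
All remaining values lie within [70.00, 622.50].

755, 969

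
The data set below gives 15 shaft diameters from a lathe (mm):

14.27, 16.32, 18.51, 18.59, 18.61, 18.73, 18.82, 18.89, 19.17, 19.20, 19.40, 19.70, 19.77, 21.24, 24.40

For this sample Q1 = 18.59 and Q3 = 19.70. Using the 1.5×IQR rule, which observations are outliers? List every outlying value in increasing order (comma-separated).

IQR = Q3 − Q1 = 19.70 − 18.59 = 1.11.
Lower fence = Q1 − 1.5·IQR = 18.59 − 1.665 = 16.925.
Upper fence = Q3 + 1.5·IQR = 19.70 + 1.665 = 21.365.
14.27 < 16.925 → outlier.
16.32 < 16.925 → outlier.
24.40 > 21.365 → outlier.
All remaining values lie within [16.925, 21.365].

14.27, 16.32, 24.40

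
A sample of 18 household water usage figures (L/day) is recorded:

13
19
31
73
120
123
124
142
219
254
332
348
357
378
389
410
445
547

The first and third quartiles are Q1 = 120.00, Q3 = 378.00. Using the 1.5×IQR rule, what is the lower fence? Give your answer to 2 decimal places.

IQR = Q3 − Q1 = 378.00 − 120.00 = 258.00.
Lower fence = Q1 − 1.5·IQR = 120.00 − 387.00 = -267.00.
Upper fence = Q3 + 1.5·IQR = 378.00 + 387.00 = 765.00.

-267.00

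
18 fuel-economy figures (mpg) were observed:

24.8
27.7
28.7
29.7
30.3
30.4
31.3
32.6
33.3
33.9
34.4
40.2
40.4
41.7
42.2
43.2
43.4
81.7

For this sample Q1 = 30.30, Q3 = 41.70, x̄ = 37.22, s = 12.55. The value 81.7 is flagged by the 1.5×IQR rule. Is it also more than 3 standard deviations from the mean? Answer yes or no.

yes

z = (81.7 − 37.22) / 12.55 = 3.54.
|z| = 3.54 > 3.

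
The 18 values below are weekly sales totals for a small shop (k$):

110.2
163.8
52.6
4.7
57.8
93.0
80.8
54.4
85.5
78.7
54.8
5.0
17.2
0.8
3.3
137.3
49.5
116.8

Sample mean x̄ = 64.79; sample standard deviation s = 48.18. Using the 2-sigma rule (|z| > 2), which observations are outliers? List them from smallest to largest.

Cutoffs at x̄ ± 2s: 64.79 ± 2·48.18 = [-31.57, 161.15].
163.8: z = 2.06, |z| > 2 → outlier.
Every other value lies within [-31.57, 161.15].

163.8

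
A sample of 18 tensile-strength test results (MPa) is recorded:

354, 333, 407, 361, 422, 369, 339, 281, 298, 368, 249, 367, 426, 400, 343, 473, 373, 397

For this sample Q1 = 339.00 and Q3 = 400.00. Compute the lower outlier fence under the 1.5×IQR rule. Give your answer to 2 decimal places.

247.50

IQR = Q3 − Q1 = 400.00 − 339.00 = 61.00.
Lower fence = Q1 − 1.5·IQR = 339.00 − 91.50 = 247.50.
Upper fence = Q3 + 1.5·IQR = 400.00 + 91.50 = 491.50.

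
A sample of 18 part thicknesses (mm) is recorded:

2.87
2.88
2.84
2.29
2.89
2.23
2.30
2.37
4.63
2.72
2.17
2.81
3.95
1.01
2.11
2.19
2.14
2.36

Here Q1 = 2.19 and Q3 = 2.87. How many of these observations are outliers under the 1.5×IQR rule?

3

IQR = 0.68; fences at 2.19 − 1.02 = 1.17 and 2.87 + 1.02 = 3.89.
Outside the cutoffs: 1.01, 3.95, 4.63.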